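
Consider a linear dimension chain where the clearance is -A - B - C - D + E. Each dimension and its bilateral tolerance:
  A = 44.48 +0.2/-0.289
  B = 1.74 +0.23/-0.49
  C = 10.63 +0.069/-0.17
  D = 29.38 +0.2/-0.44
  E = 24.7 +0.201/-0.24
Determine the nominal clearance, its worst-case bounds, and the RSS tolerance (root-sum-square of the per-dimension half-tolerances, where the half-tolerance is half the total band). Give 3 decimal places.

nominal=-61.530 wc=[-62.469,-59.940] rss=0.596

Stack each dimension's contribution:
  -A: nom -44.480 → Σnom=-44.480; wc +0.289/-0.200 → slack +0.289/-0.200; half-tol=0.244, Σhalf²=0.059780
  -B: nom -1.740 → Σnom=-46.220; wc +0.490/-0.230 → slack +0.779/-0.430; half-tol=0.360, Σhalf²=0.189380
  -C: nom -10.630 → Σnom=-56.850; wc +0.170/-0.069 → slack +0.949/-0.499; half-tol=0.120, Σhalf²=0.203660
  -D: nom -29.380 → Σnom=-86.230; wc +0.440/-0.200 → slack +1.389/-0.699; half-tol=0.320, Σhalf²=0.306061
  +E: nom +24.700 → Σnom=-61.530; wc +0.201/-0.240 → slack +1.590/-0.939; half-tol=0.221, Σhalf²=0.354681
Nominal = -61.530. Worst-case = [-61.530 - 0.939, -61.530 + 1.590] = [-62.469, -59.940]. RSS = √0.354681 = 0.596.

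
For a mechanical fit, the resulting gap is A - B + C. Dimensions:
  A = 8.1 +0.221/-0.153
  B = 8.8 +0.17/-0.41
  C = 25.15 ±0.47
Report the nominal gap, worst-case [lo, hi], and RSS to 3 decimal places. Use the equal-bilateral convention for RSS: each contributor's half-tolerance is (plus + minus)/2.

Stack each dimension's contribution:
  +A: nom +8.100 → Σnom=8.100; wc +0.221/-0.153 → slack +0.221/-0.153; half-tol=0.187, Σhalf²=0.034969
  -B: nom -8.800 → Σnom=-0.700; wc +0.410/-0.170 → slack +0.631/-0.323; half-tol=0.290, Σhalf²=0.119069
  +C: nom +25.150 → Σnom=24.450; wc +0.470/-0.470 → slack +1.101/-0.793; half-tol=0.470, Σhalf²=0.339969
Nominal = 24.450. Worst-case = [24.450 - 0.793, 24.450 + 1.101] = [23.657, 25.551]. RSS = √0.339969 = 0.583.

nominal=24.450 wc=[23.657,25.551] rss=0.583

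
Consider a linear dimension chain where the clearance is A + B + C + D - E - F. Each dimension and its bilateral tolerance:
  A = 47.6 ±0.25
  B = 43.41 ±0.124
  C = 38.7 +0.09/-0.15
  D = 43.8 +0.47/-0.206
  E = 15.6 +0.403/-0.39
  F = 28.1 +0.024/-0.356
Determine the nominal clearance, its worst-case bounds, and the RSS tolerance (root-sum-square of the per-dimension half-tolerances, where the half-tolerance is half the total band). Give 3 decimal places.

Stack each dimension's contribution:
  +A: nom +47.600 → Σnom=47.600; wc +0.250/-0.250 → slack +0.250/-0.250; half-tol=0.250, Σhalf²=0.062500
  +B: nom +43.410 → Σnom=91.010; wc +0.124/-0.124 → slack +0.374/-0.374; half-tol=0.124, Σhalf²=0.077876
  +C: nom +38.700 → Σnom=129.710; wc +0.090/-0.150 → slack +0.464/-0.524; half-tol=0.120, Σhalf²=0.092276
  +D: nom +43.800 → Σnom=173.510; wc +0.470/-0.206 → slack +0.934/-0.730; half-tol=0.338, Σhalf²=0.206520
  -E: nom -15.600 → Σnom=157.910; wc +0.390/-0.403 → slack +1.324/-1.133; half-tol=0.397, Σhalf²=0.363732
  -F: nom -28.100 → Σnom=129.810; wc +0.356/-0.024 → slack +1.680/-1.157; half-tol=0.190, Σhalf²=0.399832
Nominal = 129.810. Worst-case = [129.810 - 1.157, 129.810 + 1.680] = [128.653, 131.490]. RSS = √0.399832 = 0.632.

nominal=129.810 wc=[128.653,131.490] rss=0.632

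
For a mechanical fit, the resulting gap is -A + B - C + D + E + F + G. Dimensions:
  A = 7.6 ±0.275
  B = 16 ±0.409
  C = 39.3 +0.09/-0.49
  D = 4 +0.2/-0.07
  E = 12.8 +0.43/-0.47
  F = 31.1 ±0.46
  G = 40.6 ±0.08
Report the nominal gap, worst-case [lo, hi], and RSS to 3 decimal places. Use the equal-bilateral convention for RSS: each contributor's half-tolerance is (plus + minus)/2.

nominal=57.600 wc=[55.746,59.944] rss=0.875

Stack each dimension's contribution:
  -A: nom -7.600 → Σnom=-7.600; wc +0.275/-0.275 → slack +0.275/-0.275; half-tol=0.275, Σhalf²=0.075625
  +B: nom +16.000 → Σnom=8.400; wc +0.409/-0.409 → slack +0.684/-0.684; half-tol=0.409, Σhalf²=0.242906
  -C: nom -39.300 → Σnom=-30.900; wc +0.490/-0.090 → slack +1.174/-0.774; half-tol=0.290, Σhalf²=0.327006
  +D: nom +4.000 → Σnom=-26.900; wc +0.200/-0.070 → slack +1.374/-0.844; half-tol=0.135, Σhalf²=0.345231
  +E: nom +12.800 → Σnom=-14.100; wc +0.430/-0.470 → slack +1.804/-1.314; half-tol=0.450, Σhalf²=0.547731
  +F: nom +31.100 → Σnom=17.000; wc +0.460/-0.460 → slack +2.264/-1.774; half-tol=0.460, Σhalf²=0.759331
  +G: nom +40.600 → Σnom=57.600; wc +0.080/-0.080 → slack +2.344/-1.854; half-tol=0.080, Σhalf²=0.765731
Nominal = 57.600. Worst-case = [57.600 - 1.854, 57.600 + 2.344] = [55.746, 59.944]. RSS = √0.765731 = 0.875.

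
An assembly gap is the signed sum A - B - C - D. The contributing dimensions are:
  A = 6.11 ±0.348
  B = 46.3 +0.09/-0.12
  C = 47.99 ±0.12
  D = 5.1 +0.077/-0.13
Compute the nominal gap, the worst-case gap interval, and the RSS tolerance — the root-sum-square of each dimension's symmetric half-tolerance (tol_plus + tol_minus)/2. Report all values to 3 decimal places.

Stack each dimension's contribution:
  +A: nom +6.110 → Σnom=6.110; wc +0.348/-0.348 → slack +0.348/-0.348; half-tol=0.348, Σhalf²=0.121104
  -B: nom -46.300 → Σnom=-40.190; wc +0.120/-0.090 → slack +0.468/-0.438; half-tol=0.105, Σhalf²=0.132129
  -C: nom -47.990 → Σnom=-88.180; wc +0.120/-0.120 → slack +0.588/-0.558; half-tol=0.120, Σhalf²=0.146529
  -D: nom -5.100 → Σnom=-93.280; wc +0.130/-0.077 → slack +0.718/-0.635; half-tol=0.104, Σhalf²=0.157241
Nominal = -93.280. Worst-case = [-93.280 - 0.635, -93.280 + 0.718] = [-93.915, -92.562]. RSS = √0.157241 = 0.397.

nominal=-93.280 wc=[-93.915,-92.562] rss=0.397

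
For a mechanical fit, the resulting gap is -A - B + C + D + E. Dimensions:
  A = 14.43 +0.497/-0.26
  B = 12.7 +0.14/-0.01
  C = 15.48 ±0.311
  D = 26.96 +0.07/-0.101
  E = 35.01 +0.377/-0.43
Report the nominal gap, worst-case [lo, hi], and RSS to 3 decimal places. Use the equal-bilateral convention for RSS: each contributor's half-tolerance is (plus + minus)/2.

Stack each dimension's contribution:
  -A: nom -14.430 → Σnom=-14.430; wc +0.260/-0.497 → slack +0.260/-0.497; half-tol=0.379, Σhalf²=0.143262
  -B: nom -12.700 → Σnom=-27.130; wc +0.010/-0.140 → slack +0.270/-0.637; half-tol=0.075, Σhalf²=0.148887
  +C: nom +15.480 → Σnom=-11.650; wc +0.311/-0.311 → slack +0.581/-0.948; half-tol=0.311, Σhalf²=0.245608
  +D: nom +26.960 → Σnom=15.310; wc +0.070/-0.101 → slack +0.651/-1.049; half-tol=0.086, Σhalf²=0.252918
  +E: nom +35.010 → Σnom=50.320; wc +0.377/-0.430 → slack +1.028/-1.479; half-tol=0.403, Σhalf²=0.415731
Nominal = 50.320. Worst-case = [50.320 - 1.479, 50.320 + 1.028] = [48.841, 51.348]. RSS = √0.415731 = 0.645.

nominal=50.320 wc=[48.841,51.348] rss=0.645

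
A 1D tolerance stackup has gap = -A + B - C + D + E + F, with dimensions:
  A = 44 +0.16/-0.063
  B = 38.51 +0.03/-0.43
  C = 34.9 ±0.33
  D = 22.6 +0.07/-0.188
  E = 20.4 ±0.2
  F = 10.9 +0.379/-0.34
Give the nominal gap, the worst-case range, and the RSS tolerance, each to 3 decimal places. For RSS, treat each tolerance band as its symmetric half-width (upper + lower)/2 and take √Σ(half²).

nominal=13.510 wc=[11.862,14.582] rss=0.600

Stack each dimension's contribution:
  -A: nom -44.000 → Σnom=-44.000; wc +0.063/-0.160 → slack +0.063/-0.160; half-tol=0.112, Σhalf²=0.012432
  +B: nom +38.510 → Σnom=-5.490; wc +0.030/-0.430 → slack +0.093/-0.590; half-tol=0.230, Σhalf²=0.065332
  -C: nom -34.900 → Σnom=-40.390; wc +0.330/-0.330 → slack +0.423/-0.920; half-tol=0.330, Σhalf²=0.174232
  +D: nom +22.600 → Σnom=-17.790; wc +0.070/-0.188 → slack +0.493/-1.108; half-tol=0.129, Σhalf²=0.190873
  +E: nom +20.400 → Σnom=2.610; wc +0.200/-0.200 → slack +0.693/-1.308; half-tol=0.200, Σhalf²=0.230873
  +F: nom +10.900 → Σnom=13.510; wc +0.379/-0.340 → slack +1.072/-1.648; half-tol=0.360, Σhalf²=0.360114
Nominal = 13.510. Worst-case = [13.510 - 1.648, 13.510 + 1.072] = [11.862, 14.582]. RSS = √0.360114 = 0.600.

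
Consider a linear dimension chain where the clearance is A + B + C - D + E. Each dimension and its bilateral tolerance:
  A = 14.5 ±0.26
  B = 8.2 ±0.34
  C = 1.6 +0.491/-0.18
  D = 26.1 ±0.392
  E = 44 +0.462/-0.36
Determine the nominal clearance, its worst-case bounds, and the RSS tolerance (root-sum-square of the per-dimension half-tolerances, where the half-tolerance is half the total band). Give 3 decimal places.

Stack each dimension's contribution:
  +A: nom +14.500 → Σnom=14.500; wc +0.260/-0.260 → slack +0.260/-0.260; half-tol=0.260, Σhalf²=0.067600
  +B: nom +8.200 → Σnom=22.700; wc +0.340/-0.340 → slack +0.600/-0.600; half-tol=0.340, Σhalf²=0.183200
  +C: nom +1.600 → Σnom=24.300; wc +0.491/-0.180 → slack +1.091/-0.780; half-tol=0.336, Σhalf²=0.295760
  -D: nom -26.100 → Σnom=-1.800; wc +0.392/-0.392 → slack +1.483/-1.172; half-tol=0.392, Σhalf²=0.449424
  +E: nom +44.000 → Σnom=42.200; wc +0.462/-0.360 → slack +1.945/-1.532; half-tol=0.411, Σhalf²=0.618345
Nominal = 42.200. Worst-case = [42.200 - 1.532, 42.200 + 1.945] = [40.668, 44.145]. RSS = √0.618345 = 0.786.

nominal=42.200 wc=[40.668,44.145] rss=0.786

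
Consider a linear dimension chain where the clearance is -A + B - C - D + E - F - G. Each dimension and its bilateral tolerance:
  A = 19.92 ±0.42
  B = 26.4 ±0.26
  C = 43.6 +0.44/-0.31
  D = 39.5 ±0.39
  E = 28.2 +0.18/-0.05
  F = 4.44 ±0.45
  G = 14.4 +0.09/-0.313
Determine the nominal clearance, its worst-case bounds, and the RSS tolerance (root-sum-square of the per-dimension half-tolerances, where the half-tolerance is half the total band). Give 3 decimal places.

nominal=-67.260 wc=[-69.360,-64.937] rss=0.891

Stack each dimension's contribution:
  -A: nom -19.920 → Σnom=-19.920; wc +0.420/-0.420 → slack +0.420/-0.420; half-tol=0.420, Σhalf²=0.176400
  +B: nom +26.400 → Σnom=6.480; wc +0.260/-0.260 → slack +0.680/-0.680; half-tol=0.260, Σhalf²=0.244000
  -C: nom -43.600 → Σnom=-37.120; wc +0.310/-0.440 → slack +0.990/-1.120; half-tol=0.375, Σhalf²=0.384625
  -D: nom -39.500 → Σnom=-76.620; wc +0.390/-0.390 → slack +1.380/-1.510; half-tol=0.390, Σhalf²=0.536725
  +E: nom +28.200 → Σnom=-48.420; wc +0.180/-0.050 → slack +1.560/-1.560; half-tol=0.115, Σhalf²=0.549950
  -F: nom -4.440 → Σnom=-52.860; wc +0.450/-0.450 → slack +2.010/-2.010; half-tol=0.450, Σhalf²=0.752450
  -G: nom -14.400 → Σnom=-67.260; wc +0.313/-0.090 → slack +2.323/-2.100; half-tol=0.202, Σhalf²=0.793052
Nominal = -67.260. Worst-case = [-67.260 - 2.100, -67.260 + 2.323] = [-69.360, -64.937]. RSS = √0.793052 = 0.891.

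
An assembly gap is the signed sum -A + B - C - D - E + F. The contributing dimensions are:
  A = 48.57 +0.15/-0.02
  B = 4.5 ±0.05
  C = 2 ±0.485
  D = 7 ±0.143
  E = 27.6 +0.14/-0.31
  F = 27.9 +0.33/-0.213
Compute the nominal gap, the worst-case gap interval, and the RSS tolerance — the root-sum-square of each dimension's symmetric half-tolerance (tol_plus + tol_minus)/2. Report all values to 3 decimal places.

nominal=-52.770 wc=[-53.951,-51.432] rss=0.624

Stack each dimension's contribution:
  -A: nom -48.570 → Σnom=-48.570; wc +0.020/-0.150 → slack +0.020/-0.150; half-tol=0.085, Σhalf²=0.007225
  +B: nom +4.500 → Σnom=-44.070; wc +0.050/-0.050 → slack +0.070/-0.200; half-tol=0.050, Σhalf²=0.009725
  -C: nom -2.000 → Σnom=-46.070; wc +0.485/-0.485 → slack +0.555/-0.685; half-tol=0.485, Σhalf²=0.244950
  -D: nom -7.000 → Σnom=-53.070; wc +0.143/-0.143 → slack +0.698/-0.828; half-tol=0.143, Σhalf²=0.265399
  -E: nom -27.600 → Σnom=-80.670; wc +0.310/-0.140 → slack +1.008/-0.968; half-tol=0.225, Σhalf²=0.316024
  +F: nom +27.900 → Σnom=-52.770; wc +0.330/-0.213 → slack +1.338/-1.181; half-tol=0.272, Σhalf²=0.389736
Nominal = -52.770. Worst-case = [-52.770 - 1.181, -52.770 + 1.338] = [-53.951, -51.432]. RSS = √0.389736 = 0.624.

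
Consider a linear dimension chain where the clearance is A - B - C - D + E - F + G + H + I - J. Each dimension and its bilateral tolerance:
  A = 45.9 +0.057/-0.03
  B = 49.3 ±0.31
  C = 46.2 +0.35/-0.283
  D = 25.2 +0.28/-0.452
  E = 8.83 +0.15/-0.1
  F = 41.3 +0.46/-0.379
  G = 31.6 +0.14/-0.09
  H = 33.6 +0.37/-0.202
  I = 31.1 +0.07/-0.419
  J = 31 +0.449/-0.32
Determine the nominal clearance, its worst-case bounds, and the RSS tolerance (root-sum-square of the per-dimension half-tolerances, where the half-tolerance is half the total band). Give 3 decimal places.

Stack each dimension's contribution:
  +A: nom +45.900 → Σnom=45.900; wc +0.057/-0.030 → slack +0.057/-0.030; half-tol=0.043, Σhalf²=0.001892
  -B: nom -49.300 → Σnom=-3.400; wc +0.310/-0.310 → slack +0.367/-0.340; half-tol=0.310, Σhalf²=0.097992
  -C: nom -46.200 → Σnom=-49.600; wc +0.283/-0.350 → slack +0.650/-0.690; half-tol=0.317, Σhalf²=0.198165
  -D: nom -25.200 → Σnom=-74.800; wc +0.452/-0.280 → slack +1.102/-0.970; half-tol=0.366, Σhalf²=0.332121
  +E: nom +8.830 → Σnom=-65.970; wc +0.150/-0.100 → slack +1.252/-1.070; half-tol=0.125, Σhalf²=0.347746
  -F: nom -41.300 → Σnom=-107.270; wc +0.379/-0.460 → slack +1.631/-1.530; half-tol=0.419, Σhalf²=0.523726
  +G: nom +31.600 → Σnom=-75.670; wc +0.140/-0.090 → slack +1.771/-1.620; half-tol=0.115, Σhalf²=0.536951
  +H: nom +33.600 → Σnom=-42.070; wc +0.370/-0.202 → slack +2.141/-1.822; half-tol=0.286, Σhalf²=0.618747
  +I: nom +31.100 → Σnom=-10.970; wc +0.070/-0.419 → slack +2.211/-2.241; half-tol=0.244, Σhalf²=0.678527
  -J: nom -31.000 → Σnom=-41.970; wc +0.320/-0.449 → slack +2.531/-2.690; half-tol=0.385, Σhalf²=0.826367
Nominal = -41.970. Worst-case = [-41.970 - 2.690, -41.970 + 2.531] = [-44.660, -39.439]. RSS = √0.826367 = 0.909.

nominal=-41.970 wc=[-44.660,-39.439] rss=0.909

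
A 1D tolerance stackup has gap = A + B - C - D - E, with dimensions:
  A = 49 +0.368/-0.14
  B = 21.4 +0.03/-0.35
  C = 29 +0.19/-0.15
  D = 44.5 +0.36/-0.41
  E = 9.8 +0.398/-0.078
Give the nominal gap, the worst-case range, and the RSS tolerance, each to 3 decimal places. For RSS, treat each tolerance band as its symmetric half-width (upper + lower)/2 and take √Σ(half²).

Stack each dimension's contribution:
  +A: nom +49.000 → Σnom=49.000; wc +0.368/-0.140 → slack +0.368/-0.140; half-tol=0.254, Σhalf²=0.064516
  +B: nom +21.400 → Σnom=70.400; wc +0.030/-0.350 → slack +0.398/-0.490; half-tol=0.190, Σhalf²=0.100616
  -C: nom -29.000 → Σnom=41.400; wc +0.150/-0.190 → slack +0.548/-0.680; half-tol=0.170, Σhalf²=0.129516
  -D: nom -44.500 → Σnom=-3.100; wc +0.410/-0.360 → slack +0.958/-1.040; half-tol=0.385, Σhalf²=0.277741
  -E: nom -9.800 → Σnom=-12.900; wc +0.078/-0.398 → slack +1.036/-1.438; half-tol=0.238, Σhalf²=0.334385
Nominal = -12.900. Worst-case = [-12.900 - 1.438, -12.900 + 1.036] = [-14.338, -11.864]. RSS = √0.334385 = 0.578.

nominal=-12.900 wc=[-14.338,-11.864] rss=0.578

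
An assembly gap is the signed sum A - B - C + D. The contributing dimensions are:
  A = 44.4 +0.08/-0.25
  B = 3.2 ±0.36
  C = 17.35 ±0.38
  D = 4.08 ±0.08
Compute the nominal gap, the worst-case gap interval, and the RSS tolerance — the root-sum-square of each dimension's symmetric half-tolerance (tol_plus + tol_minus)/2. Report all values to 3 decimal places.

Stack each dimension's contribution:
  +A: nom +44.400 → Σnom=44.400; wc +0.080/-0.250 → slack +0.080/-0.250; half-tol=0.165, Σhalf²=0.027225
  -B: nom -3.200 → Σnom=41.200; wc +0.360/-0.360 → slack +0.440/-0.610; half-tol=0.360, Σhalf²=0.156825
  -C: nom -17.350 → Σnom=23.850; wc +0.380/-0.380 → slack +0.820/-0.990; half-tol=0.380, Σhalf²=0.301225
  +D: nom +4.080 → Σnom=27.930; wc +0.080/-0.080 → slack +0.900/-1.070; half-tol=0.080, Σhalf²=0.307625
Nominal = 27.930. Worst-case = [27.930 - 1.070, 27.930 + 0.900] = [26.860, 28.830]. RSS = √0.307625 = 0.555.

nominal=27.930 wc=[26.860,28.830] rss=0.555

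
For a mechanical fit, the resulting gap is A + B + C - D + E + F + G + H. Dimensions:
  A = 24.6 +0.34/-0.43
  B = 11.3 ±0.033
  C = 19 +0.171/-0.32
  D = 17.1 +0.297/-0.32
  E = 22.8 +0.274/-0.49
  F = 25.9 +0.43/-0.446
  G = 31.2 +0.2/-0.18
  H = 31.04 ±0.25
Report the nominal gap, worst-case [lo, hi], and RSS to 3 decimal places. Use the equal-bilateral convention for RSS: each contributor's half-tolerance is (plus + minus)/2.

nominal=148.740 wc=[146.294,150.758] rss=0.861

Stack each dimension's contribution:
  +A: nom +24.600 → Σnom=24.600; wc +0.340/-0.430 → slack +0.340/-0.430; half-tol=0.385, Σhalf²=0.148225
  +B: nom +11.300 → Σnom=35.900; wc +0.033/-0.033 → slack +0.373/-0.463; half-tol=0.033, Σhalf²=0.149314
  +C: nom +19.000 → Σnom=54.900; wc +0.171/-0.320 → slack +0.544/-0.783; half-tol=0.245, Σhalf²=0.209584
  -D: nom -17.100 → Σnom=37.800; wc +0.320/-0.297 → slack +0.864/-1.080; half-tol=0.308, Σhalf²=0.304756
  +E: nom +22.800 → Σnom=60.600; wc +0.274/-0.490 → slack +1.138/-1.570; half-tol=0.382, Σhalf²=0.450680
  +F: nom +25.900 → Σnom=86.500; wc +0.430/-0.446 → slack +1.568/-2.016; half-tol=0.438, Σhalf²=0.642524
  +G: nom +31.200 → Σnom=117.700; wc +0.200/-0.180 → slack +1.768/-2.196; half-tol=0.190, Σhalf²=0.678624
  +H: nom +31.040 → Σnom=148.740; wc +0.250/-0.250 → slack +2.018/-2.446; half-tol=0.250, Σhalf²=0.741124
Nominal = 148.740. Worst-case = [148.740 - 2.446, 148.740 + 2.018] = [146.294, 150.758]. RSS = √0.741124 = 0.861.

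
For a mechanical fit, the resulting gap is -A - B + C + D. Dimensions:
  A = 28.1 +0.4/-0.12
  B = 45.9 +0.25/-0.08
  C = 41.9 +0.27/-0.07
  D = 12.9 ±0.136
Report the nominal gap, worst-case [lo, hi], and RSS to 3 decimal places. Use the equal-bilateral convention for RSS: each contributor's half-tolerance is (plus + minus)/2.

nominal=-19.200 wc=[-20.056,-18.594] rss=0.377

Stack each dimension's contribution:
  -A: nom -28.100 → Σnom=-28.100; wc +0.120/-0.400 → slack +0.120/-0.400; half-tol=0.260, Σhalf²=0.067600
  -B: nom -45.900 → Σnom=-74.000; wc +0.080/-0.250 → slack +0.200/-0.650; half-tol=0.165, Σhalf²=0.094825
  +C: nom +41.900 → Σnom=-32.100; wc +0.270/-0.070 → slack +0.470/-0.720; half-tol=0.170, Σhalf²=0.123725
  +D: nom +12.900 → Σnom=-19.200; wc +0.136/-0.136 → slack +0.606/-0.856; half-tol=0.136, Σhalf²=0.142221
Nominal = -19.200. Worst-case = [-19.200 - 0.856, -19.200 + 0.606] = [-20.056, -18.594]. RSS = √0.142221 = 0.377.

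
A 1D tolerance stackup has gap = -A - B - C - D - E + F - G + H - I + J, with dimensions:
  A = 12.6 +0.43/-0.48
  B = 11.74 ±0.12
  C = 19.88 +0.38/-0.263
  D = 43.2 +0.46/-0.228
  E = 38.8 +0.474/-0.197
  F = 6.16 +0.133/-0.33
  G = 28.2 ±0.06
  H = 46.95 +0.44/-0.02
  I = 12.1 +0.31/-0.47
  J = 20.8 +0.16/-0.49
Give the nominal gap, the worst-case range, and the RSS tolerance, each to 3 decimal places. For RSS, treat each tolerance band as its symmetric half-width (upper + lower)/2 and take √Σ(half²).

nominal=-92.610 wc=[-95.684,-90.059] rss=0.961

Stack each dimension's contribution:
  -A: nom -12.600 → Σnom=-12.600; wc +0.480/-0.430 → slack +0.480/-0.430; half-tol=0.455, Σhalf²=0.207025
  -B: nom -11.740 → Σnom=-24.340; wc +0.120/-0.120 → slack +0.600/-0.550; half-tol=0.120, Σhalf²=0.221425
  -C: nom -19.880 → Σnom=-44.220; wc +0.263/-0.380 → slack +0.863/-0.930; half-tol=0.322, Σhalf²=0.324787
  -D: nom -43.200 → Σnom=-87.420; wc +0.228/-0.460 → slack +1.091/-1.390; half-tol=0.344, Σhalf²=0.443123
  -E: nom -38.800 → Σnom=-126.220; wc +0.197/-0.474 → slack +1.288/-1.864; half-tol=0.336, Σhalf²=0.555683
  +F: nom +6.160 → Σnom=-120.060; wc +0.133/-0.330 → slack +1.421/-2.194; half-tol=0.232, Σhalf²=0.609276
  -G: nom -28.200 → Σnom=-148.260; wc +0.060/-0.060 → slack +1.481/-2.254; half-tol=0.060, Σhalf²=0.612876
  +H: nom +46.950 → Σnom=-101.310; wc +0.440/-0.020 → slack +1.921/-2.274; half-tol=0.230, Σhalf²=0.665776
  -I: nom -12.100 → Σnom=-113.410; wc +0.470/-0.310 → slack +2.391/-2.584; half-tol=0.390, Σhalf²=0.817876
  +J: nom +20.800 → Σnom=-92.610; wc +0.160/-0.490 → slack +2.551/-3.074; half-tol=0.325, Σhalf²=0.923501
Nominal = -92.610. Worst-case = [-92.610 - 3.074, -92.610 + 2.551] = [-95.684, -90.059]. RSS = √0.923501 = 0.961.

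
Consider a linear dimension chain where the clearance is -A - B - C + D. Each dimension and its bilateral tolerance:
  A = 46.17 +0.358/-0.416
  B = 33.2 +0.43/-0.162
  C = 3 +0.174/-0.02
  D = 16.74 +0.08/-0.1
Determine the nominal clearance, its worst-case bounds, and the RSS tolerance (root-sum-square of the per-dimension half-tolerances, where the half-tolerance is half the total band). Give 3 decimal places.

Stack each dimension's contribution:
  -A: nom -46.170 → Σnom=-46.170; wc +0.416/-0.358 → slack +0.416/-0.358; half-tol=0.387, Σhalf²=0.149769
  -B: nom -33.200 → Σnom=-79.370; wc +0.162/-0.430 → slack +0.578/-0.788; half-tol=0.296, Σhalf²=0.237385
  -C: nom -3.000 → Σnom=-82.370; wc +0.020/-0.174 → slack +0.598/-0.962; half-tol=0.097, Σhalf²=0.246794
  +D: nom +16.740 → Σnom=-65.630; wc +0.080/-0.100 → slack +0.678/-1.062; half-tol=0.090, Σhalf²=0.254894
Nominal = -65.630. Worst-case = [-65.630 - 1.062, -65.630 + 0.678] = [-66.692, -64.952]. RSS = √0.254894 = 0.505.

nominal=-65.630 wc=[-66.692,-64.952] rss=0.505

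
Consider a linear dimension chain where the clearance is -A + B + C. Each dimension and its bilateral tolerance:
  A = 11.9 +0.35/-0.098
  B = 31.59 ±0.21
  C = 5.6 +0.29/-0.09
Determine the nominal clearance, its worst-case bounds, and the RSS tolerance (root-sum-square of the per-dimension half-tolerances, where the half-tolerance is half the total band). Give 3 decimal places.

nominal=25.290 wc=[24.640,25.888] rss=0.361

Stack each dimension's contribution:
  -A: nom -11.900 → Σnom=-11.900; wc +0.098/-0.350 → slack +0.098/-0.350; half-tol=0.224, Σhalf²=0.050176
  +B: nom +31.590 → Σnom=19.690; wc +0.210/-0.210 → slack +0.308/-0.560; half-tol=0.210, Σhalf²=0.094276
  +C: nom +5.600 → Σnom=25.290; wc +0.290/-0.090 → slack +0.598/-0.650; half-tol=0.190, Σhalf²=0.130376
Nominal = 25.290. Worst-case = [25.290 - 0.650, 25.290 + 0.598] = [24.640, 25.888]. RSS = √0.130376 = 0.361.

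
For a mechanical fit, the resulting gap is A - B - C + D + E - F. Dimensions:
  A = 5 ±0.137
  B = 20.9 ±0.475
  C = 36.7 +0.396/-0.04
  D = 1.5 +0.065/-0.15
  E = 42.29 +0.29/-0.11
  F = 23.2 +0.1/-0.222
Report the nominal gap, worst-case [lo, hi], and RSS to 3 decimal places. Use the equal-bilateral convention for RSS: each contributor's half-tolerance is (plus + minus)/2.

nominal=-32.010 wc=[-33.378,-30.781] rss=0.608

Stack each dimension's contribution:
  +A: nom +5.000 → Σnom=5.000; wc +0.137/-0.137 → slack +0.137/-0.137; half-tol=0.137, Σhalf²=0.018769
  -B: nom -20.900 → Σnom=-15.900; wc +0.475/-0.475 → slack +0.612/-0.612; half-tol=0.475, Σhalf²=0.244394
  -C: nom -36.700 → Σnom=-52.600; wc +0.040/-0.396 → slack +0.652/-1.008; half-tol=0.218, Σhalf²=0.291918
  +D: nom +1.500 → Σnom=-51.100; wc +0.065/-0.150 → slack +0.717/-1.158; half-tol=0.107, Σhalf²=0.303474
  +E: nom +42.290 → Σnom=-8.810; wc +0.290/-0.110 → slack +1.007/-1.268; half-tol=0.200, Σhalf²=0.343474
  -F: nom -23.200 → Σnom=-32.010; wc +0.222/-0.100 → slack +1.229/-1.368; half-tol=0.161, Σhalf²=0.369395
Nominal = -32.010. Worst-case = [-32.010 - 1.368, -32.010 + 1.229] = [-33.378, -30.781]. RSS = √0.369395 = 0.608.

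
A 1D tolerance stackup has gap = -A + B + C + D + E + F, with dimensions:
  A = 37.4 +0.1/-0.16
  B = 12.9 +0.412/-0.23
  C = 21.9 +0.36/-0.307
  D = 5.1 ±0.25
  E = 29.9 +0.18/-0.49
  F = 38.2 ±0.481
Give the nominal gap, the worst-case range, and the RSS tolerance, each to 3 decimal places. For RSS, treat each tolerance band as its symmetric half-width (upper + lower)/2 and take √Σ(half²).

nominal=70.600 wc=[68.742,72.443] rss=0.798

Stack each dimension's contribution:
  -A: nom -37.400 → Σnom=-37.400; wc +0.160/-0.100 → slack +0.160/-0.100; half-tol=0.130, Σhalf²=0.016900
  +B: nom +12.900 → Σnom=-24.500; wc +0.412/-0.230 → slack +0.572/-0.330; half-tol=0.321, Σhalf²=0.119941
  +C: nom +21.900 → Σnom=-2.600; wc +0.360/-0.307 → slack +0.932/-0.637; half-tol=0.334, Σhalf²=0.231163
  +D: nom +5.100 → Σnom=2.500; wc +0.250/-0.250 → slack +1.182/-0.887; half-tol=0.250, Σhalf²=0.293663
  +E: nom +29.900 → Σnom=32.400; wc +0.180/-0.490 → slack +1.362/-1.377; half-tol=0.335, Σhalf²=0.405888
  +F: nom +38.200 → Σnom=70.600; wc +0.481/-0.481 → slack +1.843/-1.858; half-tol=0.481, Σhalf²=0.637249
Nominal = 70.600. Worst-case = [70.600 - 1.858, 70.600 + 1.843] = [68.742, 72.443]. RSS = √0.637249 = 0.798.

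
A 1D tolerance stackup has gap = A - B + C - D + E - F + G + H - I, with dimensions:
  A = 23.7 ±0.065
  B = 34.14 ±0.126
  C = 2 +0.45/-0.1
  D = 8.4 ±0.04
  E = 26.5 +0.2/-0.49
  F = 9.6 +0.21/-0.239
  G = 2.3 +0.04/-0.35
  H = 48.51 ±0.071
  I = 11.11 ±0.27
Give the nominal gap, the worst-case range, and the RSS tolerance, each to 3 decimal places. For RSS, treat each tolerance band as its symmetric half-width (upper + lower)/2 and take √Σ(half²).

nominal=39.760 wc=[38.038,41.261] rss=0.619

Stack each dimension's contribution:
  +A: nom +23.700 → Σnom=23.700; wc +0.065/-0.065 → slack +0.065/-0.065; half-tol=0.065, Σhalf²=0.004225
  -B: nom -34.140 → Σnom=-10.440; wc +0.126/-0.126 → slack +0.191/-0.191; half-tol=0.126, Σhalf²=0.020101
  +C: nom +2.000 → Σnom=-8.440; wc +0.450/-0.100 → slack +0.641/-0.291; half-tol=0.275, Σhalf²=0.095726
  -D: nom -8.400 → Σnom=-16.840; wc +0.040/-0.040 → slack +0.681/-0.331; half-tol=0.040, Σhalf²=0.097326
  +E: nom +26.500 → Σnom=9.660; wc +0.200/-0.490 → slack +0.881/-0.821; half-tol=0.345, Σhalf²=0.216351
  -F: nom -9.600 → Σnom=0.060; wc +0.239/-0.210 → slack +1.120/-1.031; half-tol=0.224, Σhalf²=0.266751
  +G: nom +2.300 → Σnom=2.360; wc +0.040/-0.350 → slack +1.160/-1.381; half-tol=0.195, Σhalf²=0.304776
  +H: nom +48.510 → Σnom=50.870; wc +0.071/-0.071 → slack +1.231/-1.452; half-tol=0.071, Σhalf²=0.309817
  -I: nom -11.110 → Σnom=39.760; wc +0.270/-0.270 → slack +1.501/-1.722; half-tol=0.270, Σhalf²=0.382717
Nominal = 39.760. Worst-case = [39.760 - 1.722, 39.760 + 1.501] = [38.038, 41.261]. RSS = √0.382717 = 0.619.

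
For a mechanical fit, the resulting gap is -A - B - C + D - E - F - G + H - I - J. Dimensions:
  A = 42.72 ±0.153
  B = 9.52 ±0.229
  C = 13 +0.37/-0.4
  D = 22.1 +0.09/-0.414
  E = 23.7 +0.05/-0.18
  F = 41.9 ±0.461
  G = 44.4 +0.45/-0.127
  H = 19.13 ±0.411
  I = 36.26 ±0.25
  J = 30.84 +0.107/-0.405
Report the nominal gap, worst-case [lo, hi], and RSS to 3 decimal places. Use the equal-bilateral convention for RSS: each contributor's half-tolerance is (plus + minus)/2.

Stack each dimension's contribution:
  -A: nom -42.720 → Σnom=-42.720; wc +0.153/-0.153 → slack +0.153/-0.153; half-tol=0.153, Σhalf²=0.023409
  -B: nom -9.520 → Σnom=-52.240; wc +0.229/-0.229 → slack +0.382/-0.382; half-tol=0.229, Σhalf²=0.075850
  -C: nom -13.000 → Σnom=-65.240; wc +0.400/-0.370 → slack +0.782/-0.752; half-tol=0.385, Σhalf²=0.224075
  +D: nom +22.100 → Σnom=-43.140; wc +0.090/-0.414 → slack +0.872/-1.166; half-tol=0.252, Σhalf²=0.287579
  -E: nom -23.700 → Σnom=-66.840; wc +0.180/-0.050 → slack +1.052/-1.216; half-tol=0.115, Σhalf²=0.300804
  -F: nom -41.900 → Σnom=-108.740; wc +0.461/-0.461 → slack +1.513/-1.677; half-tol=0.461, Σhalf²=0.513325
  -G: nom -44.400 → Σnom=-153.140; wc +0.127/-0.450 → slack +1.640/-2.127; half-tol=0.288, Σhalf²=0.596557
  +H: nom +19.130 → Σnom=-134.010; wc +0.411/-0.411 → slack +2.051/-2.538; half-tol=0.411, Σhalf²=0.765478
  -I: nom -36.260 → Σnom=-170.270; wc +0.250/-0.250 → slack +2.301/-2.788; half-tol=0.250, Σhalf²=0.827978
  -J: nom -30.840 → Σnom=-201.110; wc +0.405/-0.107 → slack +2.706/-2.895; half-tol=0.256, Σhalf²=0.893514
Nominal = -201.110. Worst-case = [-201.110 - 2.895, -201.110 + 2.706] = [-204.005, -198.404]. RSS = √0.893514 = 0.945.

nominal=-201.110 wc=[-204.005,-198.404] rss=0.945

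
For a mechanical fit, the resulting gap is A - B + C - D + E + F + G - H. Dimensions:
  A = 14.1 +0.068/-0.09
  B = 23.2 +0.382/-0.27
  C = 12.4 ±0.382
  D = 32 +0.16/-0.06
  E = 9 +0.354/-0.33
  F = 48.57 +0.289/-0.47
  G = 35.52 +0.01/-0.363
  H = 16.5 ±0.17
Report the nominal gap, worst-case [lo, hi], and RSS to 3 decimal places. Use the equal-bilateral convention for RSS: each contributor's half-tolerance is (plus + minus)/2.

Stack each dimension's contribution:
  +A: nom +14.100 → Σnom=14.100; wc +0.068/-0.090 → slack +0.068/-0.090; half-tol=0.079, Σhalf²=0.006241
  -B: nom -23.200 → Σnom=-9.100; wc +0.270/-0.382 → slack +0.338/-0.472; half-tol=0.326, Σhalf²=0.112517
  +C: nom +12.400 → Σnom=3.300; wc +0.382/-0.382 → slack +0.720/-0.854; half-tol=0.382, Σhalf²=0.258441
  -D: nom -32.000 → Σnom=-28.700; wc +0.060/-0.160 → slack +0.780/-1.014; half-tol=0.110, Σhalf²=0.270541
  +E: nom +9.000 → Σnom=-19.700; wc +0.354/-0.330 → slack +1.134/-1.344; half-tol=0.342, Σhalf²=0.387505
  +F: nom +48.570 → Σnom=28.870; wc +0.289/-0.470 → slack +1.423/-1.814; half-tol=0.379, Σhalf²=0.531525
  +G: nom +35.520 → Σnom=64.390; wc +0.010/-0.363 → slack +1.433/-2.177; half-tol=0.186, Σhalf²=0.566307
  -H: nom -16.500 → Σnom=47.890; wc +0.170/-0.170 → slack +1.603/-2.347; half-tol=0.170, Σhalf²=0.595208
Nominal = 47.890. Worst-case = [47.890 - 2.347, 47.890 + 1.603] = [45.543, 49.493]. RSS = √0.595208 = 0.771.

nominal=47.890 wc=[45.543,49.493] rss=0.771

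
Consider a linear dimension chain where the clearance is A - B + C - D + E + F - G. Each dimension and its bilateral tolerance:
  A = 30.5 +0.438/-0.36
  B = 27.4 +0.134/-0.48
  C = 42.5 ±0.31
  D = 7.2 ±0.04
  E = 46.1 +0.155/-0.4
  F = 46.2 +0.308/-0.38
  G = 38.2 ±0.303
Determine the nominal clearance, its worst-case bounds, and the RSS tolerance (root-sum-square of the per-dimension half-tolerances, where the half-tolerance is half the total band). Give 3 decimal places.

Stack each dimension's contribution:
  +A: nom +30.500 → Σnom=30.500; wc +0.438/-0.360 → slack +0.438/-0.360; half-tol=0.399, Σhalf²=0.159201
  -B: nom -27.400 → Σnom=3.100; wc +0.480/-0.134 → slack +0.918/-0.494; half-tol=0.307, Σhalf²=0.253450
  +C: nom +42.500 → Σnom=45.600; wc +0.310/-0.310 → slack +1.228/-0.804; half-tol=0.310, Σhalf²=0.349550
  -D: nom -7.200 → Σnom=38.400; wc +0.040/-0.040 → slack +1.268/-0.844; half-tol=0.040, Σhalf²=0.351150
  +E: nom +46.100 → Σnom=84.500; wc +0.155/-0.400 → slack +1.423/-1.244; half-tol=0.278, Σhalf²=0.428156
  +F: nom +46.200 → Σnom=130.700; wc +0.308/-0.380 → slack +1.731/-1.624; half-tol=0.344, Σhalf²=0.546492
  -G: nom -38.200 → Σnom=92.500; wc +0.303/-0.303 → slack +2.034/-1.927; half-tol=0.303, Σhalf²=0.638301
Nominal = 92.500. Worst-case = [92.500 - 1.927, 92.500 + 2.034] = [90.573, 94.534]. RSS = √0.638301 = 0.799.

nominal=92.500 wc=[90.573,94.534] rss=0.799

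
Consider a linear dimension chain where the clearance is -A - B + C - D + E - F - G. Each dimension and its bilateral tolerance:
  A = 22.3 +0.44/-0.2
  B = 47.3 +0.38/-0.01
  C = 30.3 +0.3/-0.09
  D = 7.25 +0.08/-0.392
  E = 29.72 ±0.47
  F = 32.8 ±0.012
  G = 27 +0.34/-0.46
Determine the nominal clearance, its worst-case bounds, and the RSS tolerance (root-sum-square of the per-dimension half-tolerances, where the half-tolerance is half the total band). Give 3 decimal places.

Stack each dimension's contribution:
  -A: nom -22.300 → Σnom=-22.300; wc +0.200/-0.440 → slack +0.200/-0.440; half-tol=0.320, Σhalf²=0.102400
  -B: nom -47.300 → Σnom=-69.600; wc +0.010/-0.380 → slack +0.210/-0.820; half-tol=0.195, Σhalf²=0.140425
  +C: nom +30.300 → Σnom=-39.300; wc +0.300/-0.090 → slack +0.510/-0.910; half-tol=0.195, Σhalf²=0.178450
  -D: nom -7.250 → Σnom=-46.550; wc +0.392/-0.080 → slack +0.902/-0.990; half-tol=0.236, Σhalf²=0.234146
  +E: nom +29.720 → Σnom=-16.830; wc +0.470/-0.470 → slack +1.372/-1.460; half-tol=0.470, Σhalf²=0.455046
  -F: nom -32.800 → Σnom=-49.630; wc +0.012/-0.012 → slack +1.384/-1.472; half-tol=0.012, Σhalf²=0.455190
  -G: nom -27.000 → Σnom=-76.630; wc +0.460/-0.340 → slack +1.844/-1.812; half-tol=0.400, Σhalf²=0.615190
Nominal = -76.630. Worst-case = [-76.630 - 1.812, -76.630 + 1.844] = [-78.442, -74.786]. RSS = √0.615190 = 0.784.

nominal=-76.630 wc=[-78.442,-74.786] rss=0.784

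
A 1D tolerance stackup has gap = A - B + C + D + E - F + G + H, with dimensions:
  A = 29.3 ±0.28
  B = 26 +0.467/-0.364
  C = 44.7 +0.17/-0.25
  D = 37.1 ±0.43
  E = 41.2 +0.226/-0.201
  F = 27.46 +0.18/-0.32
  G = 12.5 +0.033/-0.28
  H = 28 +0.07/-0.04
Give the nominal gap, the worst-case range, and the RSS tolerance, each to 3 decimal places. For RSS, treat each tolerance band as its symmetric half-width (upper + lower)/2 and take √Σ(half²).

nominal=139.340 wc=[137.212,141.233] rss=0.785

Stack each dimension's contribution:
  +A: nom +29.300 → Σnom=29.300; wc +0.280/-0.280 → slack +0.280/-0.280; half-tol=0.280, Σhalf²=0.078400
  -B: nom -26.000 → Σnom=3.300; wc +0.364/-0.467 → slack +0.644/-0.747; half-tol=0.415, Σhalf²=0.251040
  +C: nom +44.700 → Σnom=48.000; wc +0.170/-0.250 → slack +0.814/-0.997; half-tol=0.210, Σhalf²=0.295140
  +D: nom +37.100 → Σnom=85.100; wc +0.430/-0.430 → slack +1.244/-1.427; half-tol=0.430, Σhalf²=0.480040
  +E: nom +41.200 → Σnom=126.300; wc +0.226/-0.201 → slack +1.470/-1.628; half-tol=0.214, Σhalf²=0.525623
  -F: nom -27.460 → Σnom=98.840; wc +0.320/-0.180 → slack +1.790/-1.808; half-tol=0.250, Σhalf²=0.588123
  +G: nom +12.500 → Σnom=111.340; wc +0.033/-0.280 → slack +1.823/-2.088; half-tol=0.157, Σhalf²=0.612615
  +H: nom +28.000 → Σnom=139.340; wc +0.070/-0.040 → slack +1.893/-2.128; half-tol=0.055, Σhalf²=0.615640
Nominal = 139.340. Worst-case = [139.340 - 2.128, 139.340 + 1.893] = [137.212, 141.233]. RSS = √0.615640 = 0.785.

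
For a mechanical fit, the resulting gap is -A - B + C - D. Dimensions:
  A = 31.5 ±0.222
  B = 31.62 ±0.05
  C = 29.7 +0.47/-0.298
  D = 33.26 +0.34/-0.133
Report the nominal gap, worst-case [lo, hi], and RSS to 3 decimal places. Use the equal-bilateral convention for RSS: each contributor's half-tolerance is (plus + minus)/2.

nominal=-66.680 wc=[-67.590,-65.805] rss=0.505

Stack each dimension's contribution:
  -A: nom -31.500 → Σnom=-31.500; wc +0.222/-0.222 → slack +0.222/-0.222; half-tol=0.222, Σhalf²=0.049284
  -B: nom -31.620 → Σnom=-63.120; wc +0.050/-0.050 → slack +0.272/-0.272; half-tol=0.050, Σhalf²=0.051784
  +C: nom +29.700 → Σnom=-33.420; wc +0.470/-0.298 → slack +0.742/-0.570; half-tol=0.384, Σhalf²=0.199240
  -D: nom -33.260 → Σnom=-66.680; wc +0.133/-0.340 → slack +0.875/-0.910; half-tol=0.237, Σhalf²=0.255172
Nominal = -66.680. Worst-case = [-66.680 - 0.910, -66.680 + 0.875] = [-67.590, -65.805]. RSS = √0.255172 = 0.505.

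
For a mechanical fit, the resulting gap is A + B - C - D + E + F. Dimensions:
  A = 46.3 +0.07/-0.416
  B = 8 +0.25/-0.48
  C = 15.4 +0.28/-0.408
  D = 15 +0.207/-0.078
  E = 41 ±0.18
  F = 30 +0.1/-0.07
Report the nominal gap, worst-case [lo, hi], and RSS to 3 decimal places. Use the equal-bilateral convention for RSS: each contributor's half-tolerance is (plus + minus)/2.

Stack each dimension's contribution:
  +A: nom +46.300 → Σnom=46.300; wc +0.070/-0.416 → slack +0.070/-0.416; half-tol=0.243, Σhalf²=0.059049
  +B: nom +8.000 → Σnom=54.300; wc +0.250/-0.480 → slack +0.320/-0.896; half-tol=0.365, Σhalf²=0.192274
  -C: nom -15.400 → Σnom=38.900; wc +0.408/-0.280 → slack +0.728/-1.176; half-tol=0.344, Σhalf²=0.310610
  -D: nom -15.000 → Σnom=23.900; wc +0.078/-0.207 → slack +0.806/-1.383; half-tol=0.142, Σhalf²=0.330916
  +E: nom +41.000 → Σnom=64.900; wc +0.180/-0.180 → slack +0.986/-1.563; half-tol=0.180, Σhalf²=0.363316
  +F: nom +30.000 → Σnom=94.900; wc +0.100/-0.070 → slack +1.086/-1.633; half-tol=0.085, Σhalf²=0.370541
Nominal = 94.900. Worst-case = [94.900 - 1.633, 94.900 + 1.086] = [93.267, 95.986]. RSS = √0.370541 = 0.609.

nominal=94.900 wc=[93.267,95.986] rss=0.609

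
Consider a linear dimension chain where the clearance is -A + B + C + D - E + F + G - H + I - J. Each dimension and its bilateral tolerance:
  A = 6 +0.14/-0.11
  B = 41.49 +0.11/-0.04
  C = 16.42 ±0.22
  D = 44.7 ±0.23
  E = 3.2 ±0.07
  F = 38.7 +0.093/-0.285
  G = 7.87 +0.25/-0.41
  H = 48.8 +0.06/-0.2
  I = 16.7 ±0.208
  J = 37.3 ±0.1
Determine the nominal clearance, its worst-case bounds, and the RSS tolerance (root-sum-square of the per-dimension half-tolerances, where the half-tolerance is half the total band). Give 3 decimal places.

nominal=70.580 wc=[68.817,72.171] rss=0.585

Stack each dimension's contribution:
  -A: nom -6.000 → Σnom=-6.000; wc +0.110/-0.140 → slack +0.110/-0.140; half-tol=0.125, Σhalf²=0.015625
  +B: nom +41.490 → Σnom=35.490; wc +0.110/-0.040 → slack +0.220/-0.180; half-tol=0.075, Σhalf²=0.021250
  +C: nom +16.420 → Σnom=51.910; wc +0.220/-0.220 → slack +0.440/-0.400; half-tol=0.220, Σhalf²=0.069650
  +D: nom +44.700 → Σnom=96.610; wc +0.230/-0.230 → slack +0.670/-0.630; half-tol=0.230, Σhalf²=0.122550
  -E: nom -3.200 → Σnom=93.410; wc +0.070/-0.070 → slack +0.740/-0.700; half-tol=0.070, Σhalf²=0.127450
  +F: nom +38.700 → Σnom=132.110; wc +0.093/-0.285 → slack +0.833/-0.985; half-tol=0.189, Σhalf²=0.163171
  +G: nom +7.870 → Σnom=139.980; wc +0.250/-0.410 → slack +1.083/-1.395; half-tol=0.330, Σhalf²=0.272071
  -H: nom -48.800 → Σnom=91.180; wc +0.200/-0.060 → slack +1.283/-1.455; half-tol=0.130, Σhalf²=0.288971
  +I: nom +16.700 → Σnom=107.880; wc +0.208/-0.208 → slack +1.491/-1.663; half-tol=0.208, Σhalf²=0.332235
  -J: nom -37.300 → Σnom=70.580; wc +0.100/-0.100 → slack +1.591/-1.763; half-tol=0.100, Σhalf²=0.342235
Nominal = 70.580. Worst-case = [70.580 - 1.763, 70.580 + 1.591] = [68.817, 72.171]. RSS = √0.342235 = 0.585.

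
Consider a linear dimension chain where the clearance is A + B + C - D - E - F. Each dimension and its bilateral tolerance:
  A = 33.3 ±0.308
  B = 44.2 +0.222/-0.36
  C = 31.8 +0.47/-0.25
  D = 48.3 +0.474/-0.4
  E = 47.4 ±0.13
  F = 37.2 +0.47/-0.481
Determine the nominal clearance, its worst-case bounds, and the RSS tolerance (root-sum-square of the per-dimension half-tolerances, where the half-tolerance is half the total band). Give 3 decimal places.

Stack each dimension's contribution:
  +A: nom +33.300 → Σnom=33.300; wc +0.308/-0.308 → slack +0.308/-0.308; half-tol=0.308, Σhalf²=0.094864
  +B: nom +44.200 → Σnom=77.500; wc +0.222/-0.360 → slack +0.530/-0.668; half-tol=0.291, Σhalf²=0.179545
  +C: nom +31.800 → Σnom=109.300; wc +0.470/-0.250 → slack +1.000/-0.918; half-tol=0.360, Σhalf²=0.309145
  -D: nom -48.300 → Σnom=61.000; wc +0.400/-0.474 → slack +1.400/-1.392; half-tol=0.437, Σhalf²=0.500114
  -E: nom -47.400 → Σnom=13.600; wc +0.130/-0.130 → slack +1.530/-1.522; half-tol=0.130, Σhalf²=0.517014
  -F: nom -37.200 → Σnom=-23.600; wc +0.481/-0.470 → slack +2.011/-1.992; half-tol=0.475, Σhalf²=0.743114
Nominal = -23.600. Worst-case = [-23.600 - 1.992, -23.600 + 2.011] = [-25.592, -21.589]. RSS = √0.743114 = 0.862.

nominal=-23.600 wc=[-25.592,-21.589] rss=0.862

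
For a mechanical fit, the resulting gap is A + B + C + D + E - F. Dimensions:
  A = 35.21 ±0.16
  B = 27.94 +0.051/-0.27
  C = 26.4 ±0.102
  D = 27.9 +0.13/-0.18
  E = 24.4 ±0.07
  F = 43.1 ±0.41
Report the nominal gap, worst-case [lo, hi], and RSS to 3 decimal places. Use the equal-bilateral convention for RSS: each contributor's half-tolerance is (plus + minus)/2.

nominal=98.750 wc=[97.558,99.673] rss=0.509

Stack each dimension's contribution:
  +A: nom +35.210 → Σnom=35.210; wc +0.160/-0.160 → slack +0.160/-0.160; half-tol=0.160, Σhalf²=0.025600
  +B: nom +27.940 → Σnom=63.150; wc +0.051/-0.270 → slack +0.211/-0.430; half-tol=0.161, Σhalf²=0.051360
  +C: nom +26.400 → Σnom=89.550; wc +0.102/-0.102 → slack +0.313/-0.532; half-tol=0.102, Σhalf²=0.061764
  +D: nom +27.900 → Σnom=117.450; wc +0.130/-0.180 → slack +0.443/-0.712; half-tol=0.155, Σhalf²=0.085789
  +E: nom +24.400 → Σnom=141.850; wc +0.070/-0.070 → slack +0.513/-0.782; half-tol=0.070, Σhalf²=0.090689
  -F: nom -43.100 → Σnom=98.750; wc +0.410/-0.410 → slack +0.923/-1.192; half-tol=0.410, Σhalf²=0.258789
Nominal = 98.750. Worst-case = [98.750 - 1.192, 98.750 + 0.923] = [97.558, 99.673]. RSS = √0.258789 = 0.509.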